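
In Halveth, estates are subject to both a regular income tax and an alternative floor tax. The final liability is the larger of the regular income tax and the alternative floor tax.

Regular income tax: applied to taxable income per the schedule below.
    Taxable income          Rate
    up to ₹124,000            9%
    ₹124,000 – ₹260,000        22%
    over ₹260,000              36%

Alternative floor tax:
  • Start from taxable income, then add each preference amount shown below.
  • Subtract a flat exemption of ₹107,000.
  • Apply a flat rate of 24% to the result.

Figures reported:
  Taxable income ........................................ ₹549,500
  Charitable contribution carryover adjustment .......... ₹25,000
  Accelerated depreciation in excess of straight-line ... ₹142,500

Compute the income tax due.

Alternative floor tax:
  Adjusted income: ₹549,500 + ₹25,000 + ₹142,500 = ₹717,000
  Less exemption ₹107,000 → base ₹610,000
  ₹610,000 × 24% = ₹146,400

Regular income tax:
  ₹124,000 × 9% = ₹11,160
  ₹136,000 × 22% = ₹29,920
  ₹289,500 × 36% = ₹104,220
  → ₹145,300

₹146,400 > ₹145,300, so the alternative floor tax is the binding amount.

₹146,400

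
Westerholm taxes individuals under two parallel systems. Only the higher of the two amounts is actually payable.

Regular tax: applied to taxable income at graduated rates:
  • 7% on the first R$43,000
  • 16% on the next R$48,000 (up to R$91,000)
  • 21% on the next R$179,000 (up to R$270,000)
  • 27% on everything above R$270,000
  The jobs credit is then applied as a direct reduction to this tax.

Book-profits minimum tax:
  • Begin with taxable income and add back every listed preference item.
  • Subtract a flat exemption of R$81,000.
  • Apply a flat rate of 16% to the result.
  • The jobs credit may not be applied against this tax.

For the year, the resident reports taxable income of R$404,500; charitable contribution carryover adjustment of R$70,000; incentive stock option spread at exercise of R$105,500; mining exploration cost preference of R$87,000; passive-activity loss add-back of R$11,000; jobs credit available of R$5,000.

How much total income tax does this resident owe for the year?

Book-profits minimum tax:
  Adjusted income: R$404,500 + R$70,000 + R$105,500 + R$87,000 + R$11,000 = R$678,000
  Less exemption R$81,000 → base R$597,000
  R$597,000 × 16% = R$95,520

Regular tax:
  R$43,000 × 7% = R$3,010
  R$48,000 × 16% = R$7,680
  R$179,000 × 21% = R$37,590
  R$134,500 × 27% = R$36,315
  → R$84,595
  Less jobs credit R$5,000 → R$79,595

R$95,520 > R$79,595, so the book-profits minimum tax is the binding amount.

R$95,520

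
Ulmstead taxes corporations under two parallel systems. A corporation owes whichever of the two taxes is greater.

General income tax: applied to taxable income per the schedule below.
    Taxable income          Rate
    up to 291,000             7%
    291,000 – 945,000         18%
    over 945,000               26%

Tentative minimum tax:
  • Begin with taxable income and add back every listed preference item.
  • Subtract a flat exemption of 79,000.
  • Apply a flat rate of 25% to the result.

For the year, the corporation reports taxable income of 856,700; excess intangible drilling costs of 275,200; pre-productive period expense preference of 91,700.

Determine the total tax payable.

General income tax:
  291,000 × 7% = 20,370
  565,700 × 18% = 101,826
  → 122,196

Tentative minimum tax:
  Adjusted income: 856,700 + 275,200 + 91,700 = 1,223,600
  Less exemption 79,000 → base 1,144,600
  1,144,600 × 25% = 286,150

286,150 > 122,196, so the tentative minimum tax is the binding amount.

286,150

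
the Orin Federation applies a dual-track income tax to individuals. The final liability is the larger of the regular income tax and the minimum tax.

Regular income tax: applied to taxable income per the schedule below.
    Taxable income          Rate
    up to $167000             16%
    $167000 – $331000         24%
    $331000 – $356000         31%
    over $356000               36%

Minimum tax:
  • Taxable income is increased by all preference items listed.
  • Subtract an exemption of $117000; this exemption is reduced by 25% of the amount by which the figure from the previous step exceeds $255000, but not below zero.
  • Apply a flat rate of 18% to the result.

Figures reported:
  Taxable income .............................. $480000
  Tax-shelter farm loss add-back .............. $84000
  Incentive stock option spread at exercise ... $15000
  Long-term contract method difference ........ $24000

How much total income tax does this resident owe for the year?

Regular income tax:
  $167000 × 16% = $26720
  $164000 × 24% = $39360
  $25000 × 31% = $7750
  $124000 × 36% = $44640
  → $118470

Minimum tax:
  Adjusted income: $480000 + $84000 + $15000 + $24000 = $603000
  Exemption: $117000 − 25% × ($603000 − $255000) = $117000 − $87000 = $30000
  Base: $603000 − $30000 = $573000
  $573000 × 18% = $103140

$118470 > $103140, so the regular income tax governs.

$118470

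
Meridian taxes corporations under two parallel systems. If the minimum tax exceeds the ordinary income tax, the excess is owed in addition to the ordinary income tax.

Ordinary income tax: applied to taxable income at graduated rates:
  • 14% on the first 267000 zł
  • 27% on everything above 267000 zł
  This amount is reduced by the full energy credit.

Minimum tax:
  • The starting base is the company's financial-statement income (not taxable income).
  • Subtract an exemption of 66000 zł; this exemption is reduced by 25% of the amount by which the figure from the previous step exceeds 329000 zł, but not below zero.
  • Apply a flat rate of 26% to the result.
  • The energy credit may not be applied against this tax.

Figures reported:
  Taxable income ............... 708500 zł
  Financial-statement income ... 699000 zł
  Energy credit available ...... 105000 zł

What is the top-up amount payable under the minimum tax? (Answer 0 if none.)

Ordinary income tax:
  267000 zł × 14% = 37380 zł
  441500 zł × 27% = 119205 zł
  → 156585 zł
  Less energy credit 105000 zł → 51585 zł

Minimum tax:
  Base (financial-statement income): 699000 zł
  Exemption: 25% × (699000 zł − 329000 zł) = 92500 zł ≥ 66000 zł, so the exemption is fully phased out
  Base: 699000 zł − 0 zł = 699000 zł
  699000 zł × 26% = 181740 zł

Excess of minimum tax over ordinary income tax: 181740 zł − 51585 zł = 130155 zł.

130155 zł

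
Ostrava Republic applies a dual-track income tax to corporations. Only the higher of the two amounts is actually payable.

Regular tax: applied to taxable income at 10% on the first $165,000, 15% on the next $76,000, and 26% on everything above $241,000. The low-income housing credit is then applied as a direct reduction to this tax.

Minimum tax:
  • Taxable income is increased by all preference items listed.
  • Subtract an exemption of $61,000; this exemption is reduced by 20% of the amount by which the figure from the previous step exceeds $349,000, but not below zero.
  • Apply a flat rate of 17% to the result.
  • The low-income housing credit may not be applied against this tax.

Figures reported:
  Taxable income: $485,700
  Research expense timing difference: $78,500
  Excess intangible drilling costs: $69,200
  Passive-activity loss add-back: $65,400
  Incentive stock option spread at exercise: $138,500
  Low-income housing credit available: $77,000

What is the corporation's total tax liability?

Regular tax:
  $165,000 × 10% = $16,500
  $76,000 × 15% = $11,400
  $244,700 × 26% = $63,622
  → $91,522
  Less low-income housing credit $77,000 → $14,522

Minimum tax:
  Adjusted income: $485,700 + $78,500 + $69,200 + $65,400 + $138,500 = $837,300
  Exemption: 20% × ($837,300 − $349,000) = $97,660 ≥ $61,000, so the exemption is fully phased out
  Base: $837,300 − $0 = $837,300
  $837,300 × 17% = $142,341

$142,341 > $14,522, so the minimum tax is the binding amount.

$142,341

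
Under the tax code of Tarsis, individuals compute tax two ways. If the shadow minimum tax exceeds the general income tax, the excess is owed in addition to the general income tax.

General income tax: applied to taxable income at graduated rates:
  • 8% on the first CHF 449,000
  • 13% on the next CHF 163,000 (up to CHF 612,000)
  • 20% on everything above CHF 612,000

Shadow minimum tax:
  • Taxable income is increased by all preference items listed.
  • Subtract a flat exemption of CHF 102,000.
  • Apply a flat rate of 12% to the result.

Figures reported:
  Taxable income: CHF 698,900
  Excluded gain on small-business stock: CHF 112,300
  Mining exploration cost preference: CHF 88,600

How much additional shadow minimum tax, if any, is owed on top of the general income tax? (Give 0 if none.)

Shadow minimum tax:
  Adjusted income: CHF 698,900 + CHF 112,300 + CHF 88,600 = CHF 899,800
  Less exemption CHF 102,000 → base CHF 797,800
  CHF 797,800 × 12% = CHF 95,736

General income tax:
  CHF 449,000 × 8% = CHF 35,920
  CHF 163,000 × 13% = CHF 21,190
  CHF 86,900 × 20% = CHF 17,380
  → CHF 74,490

Excess of shadow minimum tax over general income tax: CHF 95,736 − CHF 74,490 = CHF 21,246.

CHF 21,246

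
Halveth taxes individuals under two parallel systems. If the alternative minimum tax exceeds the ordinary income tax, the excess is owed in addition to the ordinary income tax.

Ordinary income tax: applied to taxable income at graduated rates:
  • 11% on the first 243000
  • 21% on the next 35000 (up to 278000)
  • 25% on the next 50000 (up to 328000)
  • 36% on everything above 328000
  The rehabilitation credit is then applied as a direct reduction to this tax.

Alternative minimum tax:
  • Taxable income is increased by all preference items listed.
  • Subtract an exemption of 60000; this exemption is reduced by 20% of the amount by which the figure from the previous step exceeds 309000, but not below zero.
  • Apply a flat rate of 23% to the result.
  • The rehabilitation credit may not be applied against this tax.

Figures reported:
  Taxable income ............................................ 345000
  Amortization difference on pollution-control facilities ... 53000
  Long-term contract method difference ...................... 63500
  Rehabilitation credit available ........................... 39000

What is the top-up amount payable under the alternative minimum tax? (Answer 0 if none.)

85660

Alternative minimum tax:
  Adjusted income: 345000 + 53000 + 63500 = 461500
  Exemption: 60000 − 20% × (461500 − 309000) = 60000 − 30500 = 29500
  Base: 461500 − 29500 = 432000
  432000 × 23% = 99360

Ordinary income tax:
  243000 × 11% = 26730
  35000 × 21% = 7350
  50000 × 25% = 12500
  17000 × 36% = 6120
  → 52700
  Less rehabilitation credit 39000 → 13700

Excess of alternative minimum tax over ordinary income tax: 99360 − 13700 = 85660.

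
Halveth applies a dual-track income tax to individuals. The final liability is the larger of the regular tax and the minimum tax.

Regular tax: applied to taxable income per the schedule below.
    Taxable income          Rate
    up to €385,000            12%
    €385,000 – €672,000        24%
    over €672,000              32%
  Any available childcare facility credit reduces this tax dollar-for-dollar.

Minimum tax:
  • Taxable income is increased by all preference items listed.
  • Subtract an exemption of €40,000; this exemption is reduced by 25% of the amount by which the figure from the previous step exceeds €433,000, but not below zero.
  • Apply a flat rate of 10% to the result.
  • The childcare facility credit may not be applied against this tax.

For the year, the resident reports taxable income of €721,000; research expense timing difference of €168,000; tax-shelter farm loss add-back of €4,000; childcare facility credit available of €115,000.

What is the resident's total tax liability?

Minimum tax:
  Adjusted income: €721,000 + €168,000 + €4,000 = €893,000
  Exemption: 25% × (€893,000 − €433,000) = €115,000 ≥ €40,000, so the exemption is fully phased out
  Base: €893,000 − €0 = €893,000
  €893,000 × 10% = €89,300

Regular tax:
  €385,000 × 12% = €46,200
  €287,000 × 24% = €68,880
  €49,000 × 32% = €15,680
  → €130,760
  Less childcare facility credit €115,000 → €15,760

€89,300 > €15,760, so the minimum tax is the binding amount.

€89,300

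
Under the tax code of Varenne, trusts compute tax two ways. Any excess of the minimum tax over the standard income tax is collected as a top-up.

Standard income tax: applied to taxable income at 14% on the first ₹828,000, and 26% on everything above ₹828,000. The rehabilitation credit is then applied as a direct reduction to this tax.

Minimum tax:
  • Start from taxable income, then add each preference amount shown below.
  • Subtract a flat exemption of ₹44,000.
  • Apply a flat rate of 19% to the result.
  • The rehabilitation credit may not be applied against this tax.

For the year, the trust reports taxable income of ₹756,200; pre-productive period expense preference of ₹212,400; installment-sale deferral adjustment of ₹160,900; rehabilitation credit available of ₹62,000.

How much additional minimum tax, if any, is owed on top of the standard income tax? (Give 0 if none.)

₹162,377

Minimum tax:
  Adjusted income: ₹756,200 + ₹212,400 + ₹160,900 = ₹1,129,500
  Less exemption ₹44,000 → base ₹1,085,500
  ₹1,085,500 × 19% = ₹206,245

Standard income tax:
  ₹756,200 × 14% = ₹105,868
  Less rehabilitation credit ₹62,000 → ₹43,868

Excess of minimum tax over standard income tax: ₹206,245 − ₹43,868 = ₹162,377.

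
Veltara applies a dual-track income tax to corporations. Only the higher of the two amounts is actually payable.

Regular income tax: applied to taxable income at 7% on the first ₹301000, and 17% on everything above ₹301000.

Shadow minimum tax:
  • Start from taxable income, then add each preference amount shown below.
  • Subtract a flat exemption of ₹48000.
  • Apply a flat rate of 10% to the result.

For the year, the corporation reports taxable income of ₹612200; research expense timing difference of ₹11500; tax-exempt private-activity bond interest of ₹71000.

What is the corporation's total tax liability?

₹73974

Shadow minimum tax:
  Adjusted income: ₹612200 + ₹11500 + ₹71000 = ₹694700
  Less exemption ₹48000 → base ₹646700
  ₹646700 × 10% = ₹64670

Regular income tax:
  ₹301000 × 7% = ₹21070
  ₹311200 × 17% = ₹52904
  → ₹73974

₹73974 > ₹64670, so the regular income tax governs.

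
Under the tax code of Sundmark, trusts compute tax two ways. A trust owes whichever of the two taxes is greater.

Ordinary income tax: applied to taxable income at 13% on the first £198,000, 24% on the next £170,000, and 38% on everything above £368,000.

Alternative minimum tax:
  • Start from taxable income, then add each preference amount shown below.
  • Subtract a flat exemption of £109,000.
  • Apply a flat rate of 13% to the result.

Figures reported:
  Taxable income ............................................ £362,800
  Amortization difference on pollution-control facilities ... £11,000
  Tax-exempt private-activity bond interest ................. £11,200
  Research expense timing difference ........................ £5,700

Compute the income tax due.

Alternative minimum tax:
  Adjusted income: £362,800 + £11,000 + £11,200 + £5,700 = £390,700
  Less exemption £109,000 → base £281,700
  £281,700 × 13% = £36,621

Ordinary income tax:
  £198,000 × 13% = £25,740
  £164,800 × 24% = £39,552
  → £65,292

£65,292 > £36,621, so the ordinary income tax governs.

£65,292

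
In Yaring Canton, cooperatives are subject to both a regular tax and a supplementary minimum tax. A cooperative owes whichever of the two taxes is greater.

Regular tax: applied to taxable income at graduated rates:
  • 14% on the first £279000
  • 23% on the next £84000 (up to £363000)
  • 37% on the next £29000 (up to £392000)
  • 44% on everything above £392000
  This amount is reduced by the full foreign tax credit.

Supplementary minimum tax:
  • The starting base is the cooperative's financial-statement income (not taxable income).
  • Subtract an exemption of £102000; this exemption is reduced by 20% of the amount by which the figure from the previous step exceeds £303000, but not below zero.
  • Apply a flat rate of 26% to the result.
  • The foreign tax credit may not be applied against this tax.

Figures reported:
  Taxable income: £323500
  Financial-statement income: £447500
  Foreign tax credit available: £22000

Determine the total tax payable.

Regular tax:
  £279000 × 14% = £39060
  £44500 × 23% = £10235
  → £49295
  Less foreign tax credit £22000 → £27295

Supplementary minimum tax:
  Base (financial-statement income): £447500
  Exemption: £102000 − 20% × (£447500 − £303000) = £102000 − £28900 = £73100
  Base: £447500 − £73100 = £374400
  £374400 × 26% = £97344

£97344 > £27295, so the supplementary minimum tax is the binding amount.

£97344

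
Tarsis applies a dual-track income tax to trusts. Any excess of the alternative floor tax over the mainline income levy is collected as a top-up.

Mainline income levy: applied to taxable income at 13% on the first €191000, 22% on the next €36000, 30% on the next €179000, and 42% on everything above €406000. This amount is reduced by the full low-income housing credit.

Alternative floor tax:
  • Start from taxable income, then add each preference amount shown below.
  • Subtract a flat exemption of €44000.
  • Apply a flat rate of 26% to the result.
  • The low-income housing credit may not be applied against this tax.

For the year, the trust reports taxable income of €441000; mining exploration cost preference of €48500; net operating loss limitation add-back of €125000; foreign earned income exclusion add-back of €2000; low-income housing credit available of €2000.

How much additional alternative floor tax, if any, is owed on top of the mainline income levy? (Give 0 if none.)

Mainline income levy:
  €191000 × 13% = €24830
  €36000 × 22% = €7920
  €179000 × 30% = €53700
  €35000 × 42% = €14700
  → €101150
  Less low-income housing credit €2000 → €99150

Alternative floor tax:
  Adjusted income: €441000 + €48500 + €125000 + €2000 = €616500
  Less exemption €44000 → base €572500
  €572500 × 26% = €148850

Excess of alternative floor tax over mainline income levy: €148850 − €99150 = €49700.

€49700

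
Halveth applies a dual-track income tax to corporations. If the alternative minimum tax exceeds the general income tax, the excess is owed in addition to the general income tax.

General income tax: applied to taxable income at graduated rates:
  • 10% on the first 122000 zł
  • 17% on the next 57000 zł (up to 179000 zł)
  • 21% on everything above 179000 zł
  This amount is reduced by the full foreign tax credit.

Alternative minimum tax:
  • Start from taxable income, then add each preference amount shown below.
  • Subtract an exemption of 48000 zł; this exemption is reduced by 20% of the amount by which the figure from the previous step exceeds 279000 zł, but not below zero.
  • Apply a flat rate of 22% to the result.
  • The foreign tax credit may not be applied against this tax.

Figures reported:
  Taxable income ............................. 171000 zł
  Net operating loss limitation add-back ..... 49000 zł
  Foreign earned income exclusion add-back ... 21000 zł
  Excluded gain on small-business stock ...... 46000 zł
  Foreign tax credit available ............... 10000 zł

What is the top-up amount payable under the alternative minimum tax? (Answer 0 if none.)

Alternative minimum tax:
  Adjusted income: 171000 zł + 49000 zł + 21000 zł + 46000 zł = 287000 zł
  Exemption: 48000 zł − 20% × (287000 zł − 279000 zł) = 48000 zł − 1600 zł = 46400 zł
  Base: 287000 zł − 46400 zł = 240600 zł
  240600 zł × 22% = 52932 zł

General income tax:
  122000 zł × 10% = 12200 zł
  49000 zł × 17% = 8330 zł
  → 20530 zł
  Less foreign tax credit 10000 zł → 10530 zł

Excess of alternative minimum tax over general income tax: 52932 zł − 10530 zł = 42402 zł.

42402 zł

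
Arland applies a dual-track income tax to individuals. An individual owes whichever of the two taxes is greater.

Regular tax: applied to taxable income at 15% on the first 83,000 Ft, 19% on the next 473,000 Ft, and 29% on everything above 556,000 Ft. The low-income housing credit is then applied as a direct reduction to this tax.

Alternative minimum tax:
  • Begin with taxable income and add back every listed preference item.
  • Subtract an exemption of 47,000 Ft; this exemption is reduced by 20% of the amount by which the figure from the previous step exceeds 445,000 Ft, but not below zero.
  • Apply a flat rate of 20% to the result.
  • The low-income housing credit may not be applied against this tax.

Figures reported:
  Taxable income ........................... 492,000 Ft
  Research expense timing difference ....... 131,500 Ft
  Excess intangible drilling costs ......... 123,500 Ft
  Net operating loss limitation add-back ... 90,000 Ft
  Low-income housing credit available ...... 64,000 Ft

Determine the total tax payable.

167,400 Ft

Alternative minimum tax:
  Adjusted income: 492,000 Ft + 131,500 Ft + 123,500 Ft + 90,000 Ft = 837,000 Ft
  Exemption: 20% × (837,000 Ft − 445,000 Ft) = 78,400 Ft ≥ 47,000 Ft, so the exemption is fully phased out
  Base: 837,000 Ft − 0 Ft = 837,000 Ft
  837,000 Ft × 20% = 167,400 Ft

Regular tax:
  83,000 Ft × 15% = 12,450 Ft
  409,000 Ft × 19% = 77,710 Ft
  → 90,160 Ft
  Less low-income housing credit 64,000 Ft → 26,160 Ft

167,400 Ft > 26,160 Ft, so the alternative minimum tax is the binding amount.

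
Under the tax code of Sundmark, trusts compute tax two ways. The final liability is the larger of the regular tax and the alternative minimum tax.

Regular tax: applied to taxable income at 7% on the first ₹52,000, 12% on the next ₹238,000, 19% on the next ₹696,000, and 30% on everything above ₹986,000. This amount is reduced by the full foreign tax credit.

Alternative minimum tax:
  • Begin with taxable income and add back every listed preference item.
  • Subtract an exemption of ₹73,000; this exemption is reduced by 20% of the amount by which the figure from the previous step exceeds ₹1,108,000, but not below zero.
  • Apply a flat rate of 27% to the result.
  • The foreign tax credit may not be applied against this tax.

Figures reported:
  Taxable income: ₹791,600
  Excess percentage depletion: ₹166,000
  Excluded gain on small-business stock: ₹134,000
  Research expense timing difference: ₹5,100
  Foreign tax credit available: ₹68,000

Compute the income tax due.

₹276,399

Alternative minimum tax:
  Adjusted income: ₹791,600 + ₹166,000 + ₹134,000 + ₹5,100 = ₹1,096,700
  Exemption: ₹1,096,700 ≤ ₹1,108,000, so full ₹73,000 applies
  Base: ₹1,096,700 − ₹73,000 = ₹1,023,700
  ₹1,023,700 × 27% = ₹276,399

Regular tax:
  ₹52,000 × 7% = ₹3,640
  ₹238,000 × 12% = ₹28,560
  ₹501,600 × 19% = ₹95,304
  → ₹127,504
  Less foreign tax credit ₹68,000 → ₹59,504

₹276,399 > ₹59,504, so the alternative minimum tax is the binding amount.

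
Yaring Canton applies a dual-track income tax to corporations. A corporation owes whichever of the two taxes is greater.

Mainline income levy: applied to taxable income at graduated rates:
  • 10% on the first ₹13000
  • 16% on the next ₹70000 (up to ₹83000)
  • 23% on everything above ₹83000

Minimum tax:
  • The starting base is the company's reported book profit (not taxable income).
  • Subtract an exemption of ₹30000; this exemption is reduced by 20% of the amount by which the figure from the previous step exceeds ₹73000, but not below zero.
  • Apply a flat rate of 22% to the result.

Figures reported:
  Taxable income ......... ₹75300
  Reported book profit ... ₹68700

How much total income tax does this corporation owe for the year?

₹11268

Minimum tax:
  Base (reported book profit): ₹68700
  Exemption: ₹68700 ≤ ₹73000, so full ₹30000 applies
  Base: ₹68700 − ₹30000 = ₹38700
  ₹38700 × 22% = ₹8514

Mainline income levy:
  ₹13000 × 10% = ₹1300
  ₹62300 × 16% = ₹9968
  → ₹11268

₹11268 > ₹8514, so the mainline income levy governs.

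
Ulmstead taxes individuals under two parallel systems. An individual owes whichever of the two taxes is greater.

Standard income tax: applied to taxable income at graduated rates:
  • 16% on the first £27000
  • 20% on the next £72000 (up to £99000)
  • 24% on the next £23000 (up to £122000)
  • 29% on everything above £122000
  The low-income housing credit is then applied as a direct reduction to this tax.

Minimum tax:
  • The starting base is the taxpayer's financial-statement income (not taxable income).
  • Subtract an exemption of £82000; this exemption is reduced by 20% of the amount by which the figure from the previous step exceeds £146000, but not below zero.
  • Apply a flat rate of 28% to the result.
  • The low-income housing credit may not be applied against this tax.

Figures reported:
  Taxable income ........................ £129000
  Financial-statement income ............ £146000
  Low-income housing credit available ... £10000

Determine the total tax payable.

£17920

Minimum tax:
  Base (financial-statement income): £146000
  Exemption: £146000 ≤ £146000, so full £82000 applies
  Base: £146000 − £82000 = £64000
  £64000 × 28% = £17920

Standard income tax:
  £27000 × 16% = £4320
  £72000 × 20% = £14400
  £23000 × 24% = £5520
  £7000 × 29% = £2030
  → £26270
  Less low-income housing credit £10000 → £16270

£17920 > £16270, so the minimum tax is the binding amount.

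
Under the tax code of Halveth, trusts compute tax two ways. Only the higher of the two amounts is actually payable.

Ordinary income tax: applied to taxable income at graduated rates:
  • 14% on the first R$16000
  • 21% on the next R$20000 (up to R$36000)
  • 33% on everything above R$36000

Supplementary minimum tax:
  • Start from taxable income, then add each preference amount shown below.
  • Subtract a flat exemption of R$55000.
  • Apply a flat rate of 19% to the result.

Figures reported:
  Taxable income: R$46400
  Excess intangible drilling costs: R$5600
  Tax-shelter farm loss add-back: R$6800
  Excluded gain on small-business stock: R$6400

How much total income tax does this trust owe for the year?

Supplementary minimum tax:
  Adjusted income: R$46400 + R$5600 + R$6800 + R$6400 = R$65200
  Less exemption R$55000 → base R$10200
  R$10200 × 19% = R$1938

Ordinary income tax:
  R$16000 × 14% = R$2240
  R$20000 × 21% = R$4200
  R$10400 × 33% = R$3432
  → R$9872

R$9872 > R$1938, so the ordinary income tax governs.

R$9872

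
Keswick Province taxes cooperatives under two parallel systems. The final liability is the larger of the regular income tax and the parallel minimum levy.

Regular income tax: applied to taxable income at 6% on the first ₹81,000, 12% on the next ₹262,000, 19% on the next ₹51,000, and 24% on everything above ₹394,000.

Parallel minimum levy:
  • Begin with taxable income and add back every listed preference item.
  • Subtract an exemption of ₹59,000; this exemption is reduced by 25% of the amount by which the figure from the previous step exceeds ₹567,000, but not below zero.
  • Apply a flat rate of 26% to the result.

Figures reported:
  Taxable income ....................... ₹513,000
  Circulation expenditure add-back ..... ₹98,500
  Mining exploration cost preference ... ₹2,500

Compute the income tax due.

Regular income tax:
  ₹81,000 × 6% = ₹4,860
  ₹262,000 × 12% = ₹31,440
  ₹51,000 × 19% = ₹9,690
  ₹119,000 × 24% = ₹28,560
  → ₹74,550

Parallel minimum levy:
  Adjusted income: ₹513,000 + ₹98,500 + ₹2,500 = ₹614,000
  Exemption: ₹59,000 − 25% × (₹614,000 − ₹567,000) = ₹59,000 − ₹11,750 = ₹47,250
  Base: ₹614,000 − ₹47,250 = ₹566,750
  ₹566,750 × 26% = ₹147,355

₹147,355 > ₹74,550, so the parallel minimum levy is the binding amount.

₹147,355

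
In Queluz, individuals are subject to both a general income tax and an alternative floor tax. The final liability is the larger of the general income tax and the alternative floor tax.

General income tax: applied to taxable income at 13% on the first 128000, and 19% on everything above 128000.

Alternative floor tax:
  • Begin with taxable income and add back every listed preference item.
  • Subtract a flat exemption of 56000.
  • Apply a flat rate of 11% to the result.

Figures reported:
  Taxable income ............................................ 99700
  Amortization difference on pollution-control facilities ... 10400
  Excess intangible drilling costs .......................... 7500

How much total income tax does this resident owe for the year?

12961

Alternative floor tax:
  Adjusted income: 99700 + 10400 + 7500 = 117600
  Less exemption 56000 → base 61600
  61600 × 11% = 6776

General income tax:
  99700 × 13% = 12961

12961 > 6776, so the general income tax governs.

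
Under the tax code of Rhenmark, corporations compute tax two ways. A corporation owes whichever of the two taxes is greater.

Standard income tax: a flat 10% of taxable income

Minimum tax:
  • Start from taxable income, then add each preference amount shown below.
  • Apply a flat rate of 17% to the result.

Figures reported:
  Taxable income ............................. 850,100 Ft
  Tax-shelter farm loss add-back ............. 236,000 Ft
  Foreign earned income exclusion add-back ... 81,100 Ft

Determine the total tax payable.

Minimum tax:
  Adjusted income: 850,100 Ft + 236,000 Ft + 81,100 Ft = 1,167,200 Ft
  1,167,200 Ft × 17% = 198,424 Ft

Standard income tax:
  850,100 Ft × 10% = 85,010 Ft

198,424 Ft > 85,010 Ft, so the minimum tax is the binding amount.

198,424 Ft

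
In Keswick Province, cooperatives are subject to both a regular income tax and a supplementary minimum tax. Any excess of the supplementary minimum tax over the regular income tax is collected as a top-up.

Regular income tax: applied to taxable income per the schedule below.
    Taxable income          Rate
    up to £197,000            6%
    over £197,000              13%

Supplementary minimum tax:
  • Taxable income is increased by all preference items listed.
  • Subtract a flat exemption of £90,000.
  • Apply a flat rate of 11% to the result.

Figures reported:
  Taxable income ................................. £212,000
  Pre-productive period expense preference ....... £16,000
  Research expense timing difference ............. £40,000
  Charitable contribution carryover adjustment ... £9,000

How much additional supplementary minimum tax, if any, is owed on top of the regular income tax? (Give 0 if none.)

Supplementary minimum tax:
  Adjusted income: £212,000 + £16,000 + £40,000 + £9,000 = £277,000
  Less exemption £90,000 → base £187,000
  £187,000 × 11% = £20,570

Regular income tax:
  £197,000 × 6% = £11,820
  £15,000 × 13% = £1,950
  → £13,770

Excess of supplementary minimum tax over regular income tax: £20,570 − £13,770 = £6,800.

£6,800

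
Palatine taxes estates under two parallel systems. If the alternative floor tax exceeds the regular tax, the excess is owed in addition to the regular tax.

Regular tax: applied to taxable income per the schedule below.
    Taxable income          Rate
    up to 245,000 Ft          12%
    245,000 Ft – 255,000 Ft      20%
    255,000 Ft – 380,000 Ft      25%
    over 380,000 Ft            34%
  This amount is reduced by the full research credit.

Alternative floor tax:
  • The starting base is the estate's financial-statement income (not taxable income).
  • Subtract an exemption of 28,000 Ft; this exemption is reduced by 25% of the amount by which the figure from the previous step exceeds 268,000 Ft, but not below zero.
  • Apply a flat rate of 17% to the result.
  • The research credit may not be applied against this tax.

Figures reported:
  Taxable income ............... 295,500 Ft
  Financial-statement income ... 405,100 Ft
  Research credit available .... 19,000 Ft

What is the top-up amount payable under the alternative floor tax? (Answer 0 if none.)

Alternative floor tax:
  Base (financial-statement income): 405,100 Ft
  Exemption: 25% × (405,100 Ft − 268,000 Ft) = 34,275 Ft ≥ 28,000 Ft, so the exemption is fully phased out
  Base: 405,100 Ft − 0 Ft = 405,100 Ft
  405,100 Ft × 17% = 68,867 Ft

Regular tax:
  245,000 Ft × 12% = 29,400 Ft
  10,000 Ft × 20% = 2,000 Ft
  40,500 Ft × 25% = 10,125 Ft
  → 41,525 Ft
  Less research credit 19,000 Ft → 22,525 Ft

Excess of alternative floor tax over regular tax: 68,867 Ft − 22,525 Ft = 46,342 Ft.

46,342 Ft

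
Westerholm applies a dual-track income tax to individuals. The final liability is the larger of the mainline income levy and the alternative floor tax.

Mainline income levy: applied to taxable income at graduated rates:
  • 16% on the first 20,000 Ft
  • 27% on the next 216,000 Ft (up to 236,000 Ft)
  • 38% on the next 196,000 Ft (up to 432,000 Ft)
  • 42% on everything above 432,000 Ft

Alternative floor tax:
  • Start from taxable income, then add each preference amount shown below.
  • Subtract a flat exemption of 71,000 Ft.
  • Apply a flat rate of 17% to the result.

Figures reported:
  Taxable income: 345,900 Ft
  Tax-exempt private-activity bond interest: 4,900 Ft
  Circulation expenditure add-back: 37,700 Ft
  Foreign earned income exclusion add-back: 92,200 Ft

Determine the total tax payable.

Mainline income levy:
  20,000 Ft × 16% = 3,200 Ft
  216,000 Ft × 27% = 58,320 Ft
  109,900 Ft × 38% = 41,762 Ft
  → 103,282 Ft

Alternative floor tax:
  Adjusted income: 345,900 Ft + 4,900 Ft + 37,700 Ft + 92,200 Ft = 480,700 Ft
  Less exemption 71,000 Ft → base 409,700 Ft
  409,700 Ft × 17% = 69,649 Ft

103,282 Ft > 69,649 Ft, so the mainline income levy governs.

103,282 Ft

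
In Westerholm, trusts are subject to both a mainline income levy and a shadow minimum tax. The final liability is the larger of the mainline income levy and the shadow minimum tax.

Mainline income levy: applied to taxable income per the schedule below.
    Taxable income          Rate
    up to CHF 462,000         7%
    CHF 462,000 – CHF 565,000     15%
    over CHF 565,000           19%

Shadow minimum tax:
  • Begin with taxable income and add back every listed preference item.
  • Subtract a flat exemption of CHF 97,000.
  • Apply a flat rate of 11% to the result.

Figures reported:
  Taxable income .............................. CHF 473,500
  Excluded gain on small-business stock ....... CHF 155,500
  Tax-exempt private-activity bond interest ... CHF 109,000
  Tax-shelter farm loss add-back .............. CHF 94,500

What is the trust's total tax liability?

CHF 80,905

Mainline income levy:
  CHF 462,000 × 7% = CHF 32,340
  CHF 11,500 × 15% = CHF 1,725
  → CHF 34,065

Shadow minimum tax:
  Adjusted income: CHF 473,500 + CHF 155,500 + CHF 109,000 + CHF 94,500 = CHF 832,500
  Less exemption CHF 97,000 → base CHF 735,500
  CHF 735,500 × 11% = CHF 80,905

CHF 80,905 > CHF 34,065, so the shadow minimum tax is the binding amount.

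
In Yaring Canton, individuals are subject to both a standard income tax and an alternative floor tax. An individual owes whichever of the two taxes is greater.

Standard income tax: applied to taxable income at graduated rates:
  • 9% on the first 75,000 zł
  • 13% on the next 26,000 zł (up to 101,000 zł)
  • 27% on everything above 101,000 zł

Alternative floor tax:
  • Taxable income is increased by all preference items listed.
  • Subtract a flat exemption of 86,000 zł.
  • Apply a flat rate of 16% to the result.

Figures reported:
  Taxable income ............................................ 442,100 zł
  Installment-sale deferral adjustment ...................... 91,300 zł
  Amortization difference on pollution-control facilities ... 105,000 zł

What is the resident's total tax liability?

Alternative floor tax:
  Adjusted income: 442,100 zł + 91,300 zł + 105,000 zł = 638,400 zł
  Less exemption 86,000 zł → base 552,400 zł
  552,400 zł × 16% = 88,384 zł

Standard income tax:
  75,000 zł × 9% = 6,750 zł
  26,000 zł × 13% = 3,380 zł
  341,100 zł × 27% = 92,097 zł
  → 102,227 zł

102,227 zł > 88,384 zł, so the standard income tax governs.

102,227 zł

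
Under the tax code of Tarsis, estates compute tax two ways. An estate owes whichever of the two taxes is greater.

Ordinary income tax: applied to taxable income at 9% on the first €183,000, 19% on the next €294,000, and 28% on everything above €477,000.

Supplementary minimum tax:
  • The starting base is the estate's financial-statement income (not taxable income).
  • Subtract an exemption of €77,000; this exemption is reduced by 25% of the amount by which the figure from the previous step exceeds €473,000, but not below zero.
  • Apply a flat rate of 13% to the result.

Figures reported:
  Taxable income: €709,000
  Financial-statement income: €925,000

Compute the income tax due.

€137,290

Supplementary minimum tax:
  Base (financial-statement income): €925,000
  Exemption: 25% × (€925,000 − €473,000) = €113,000 ≥ €77,000, so the exemption is fully phased out
  Base: €925,000 − €0 = €925,000
  €925,000 × 13% = €120,250

Ordinary income tax:
  €183,000 × 9% = €16,470
  €294,000 × 19% = €55,860
  €232,000 × 28% = €64,960
  → €137,290

€137,290 > €120,250, so the ordinary income tax governs.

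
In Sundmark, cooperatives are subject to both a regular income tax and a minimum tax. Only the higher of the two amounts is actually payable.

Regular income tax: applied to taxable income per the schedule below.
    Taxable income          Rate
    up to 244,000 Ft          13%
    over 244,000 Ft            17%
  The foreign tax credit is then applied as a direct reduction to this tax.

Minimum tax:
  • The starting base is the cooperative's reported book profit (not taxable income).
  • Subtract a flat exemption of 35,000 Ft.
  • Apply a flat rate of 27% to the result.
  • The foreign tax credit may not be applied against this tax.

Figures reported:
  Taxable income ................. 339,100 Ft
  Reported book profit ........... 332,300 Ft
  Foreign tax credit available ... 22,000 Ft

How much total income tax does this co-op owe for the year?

Minimum tax:
  Base (reported book profit): 332,300 Ft
  Less exemption 35,000 Ft → base 297,300 Ft
  297,300 Ft × 27% = 80,271 Ft

Regular income tax:
  244,000 Ft × 13% = 31,720 Ft
  95,100 Ft × 17% = 16,167 Ft
  → 47,887 Ft
  Less foreign tax credit 22,000 Ft → 25,887 Ft

80,271 Ft > 25,887 Ft, so the minimum tax is the binding amount.

80,271 Ft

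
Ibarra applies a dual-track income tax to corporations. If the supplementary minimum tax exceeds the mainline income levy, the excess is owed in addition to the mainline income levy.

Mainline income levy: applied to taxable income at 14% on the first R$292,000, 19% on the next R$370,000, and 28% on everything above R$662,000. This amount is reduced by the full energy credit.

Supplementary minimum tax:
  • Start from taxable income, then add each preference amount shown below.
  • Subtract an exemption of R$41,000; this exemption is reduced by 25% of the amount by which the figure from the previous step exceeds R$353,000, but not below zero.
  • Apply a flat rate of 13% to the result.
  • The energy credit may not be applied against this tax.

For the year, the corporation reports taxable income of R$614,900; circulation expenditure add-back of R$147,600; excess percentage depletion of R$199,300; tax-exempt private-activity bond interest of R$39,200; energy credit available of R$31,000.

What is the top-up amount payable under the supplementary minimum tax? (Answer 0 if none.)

Mainline income levy:
  R$292,000 × 14% = R$40,880
  R$322,900 × 19% = R$61,351
  → R$102,231
  Less energy credit R$31,000 → R$71,231

Supplementary minimum tax:
  Adjusted income: R$614,900 + R$147,600 + R$199,300 + R$39,200 = R$1,001,000
  Exemption: 25% × (R$1,001,000 − R$353,000) = R$162,000 ≥ R$41,000, so the exemption is fully phased out
  Base: R$1,001,000 − R$0 = R$1,001,000
  R$1,001,000 × 13% = R$130,130

Excess of supplementary minimum tax over mainline income levy: R$130,130 − R$71,231 = R$58,899.

R$58,899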